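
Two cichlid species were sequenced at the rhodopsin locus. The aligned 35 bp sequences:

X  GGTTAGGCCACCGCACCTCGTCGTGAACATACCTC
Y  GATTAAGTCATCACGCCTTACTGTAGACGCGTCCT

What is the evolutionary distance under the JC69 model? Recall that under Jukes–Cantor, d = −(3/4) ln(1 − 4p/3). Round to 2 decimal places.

The sequences differ at 18 of 35 sites, so p = 18/35 ≈ 0.514286.
d = −(3/4) ln(1 − 4p/3) = −0.75 ln(1 − 0.685715) = −0.75 ln(0.314285)
  = −0.75 × (-1.157455) = 0.868091 substitutions/site.

0.87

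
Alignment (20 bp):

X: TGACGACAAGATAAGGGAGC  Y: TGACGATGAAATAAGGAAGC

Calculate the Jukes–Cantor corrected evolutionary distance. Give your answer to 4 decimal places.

0.2326

The sequences differ at 4 of 20 sites (7, 8, 10, 17), so p = 4/20 = 0.2.
d = −(3/4) ln(1 − 4p/3) = −0.75 ln(1 − 0.266667) = −0.75 ln(0.733333)
  = −0.75 × (-0.310155) = 0.232616 substitutions/site.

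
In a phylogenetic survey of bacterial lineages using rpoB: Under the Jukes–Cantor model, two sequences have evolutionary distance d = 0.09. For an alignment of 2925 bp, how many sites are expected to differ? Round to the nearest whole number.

248

Invert JC69: p = (3/4)(1 − e^(−4d/3)) = 0.75 × (1 − e^(-0.12)) = 0.75 × (1 − 0.886920) = 0.084810.
Expected differing sites = pL ≈ 0.084810 × 2925 = 248.06925 ≈ 248.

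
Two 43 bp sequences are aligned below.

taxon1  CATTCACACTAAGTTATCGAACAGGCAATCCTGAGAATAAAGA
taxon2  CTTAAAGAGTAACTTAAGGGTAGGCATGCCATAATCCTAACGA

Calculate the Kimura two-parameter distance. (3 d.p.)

0.980

Of 43 sites, 5 differences are transitions and 18 are transversions, so P = 5/43 ≈ 0.116279 and Q = 18/43 ≈ 0.418605.
Under the Kimura two-parameter model, d = −½ ln(1 − 2P − Q) − ¼ ln(1 − 2Q).
1 − 2P − Q = 0.348837, giving −½ ln(0.348837) = 0.526575.
1 − 2Q = 0.16279, giving −¼ ln(0.16279) = 0.453824.
d = 0.526575 + 0.453824 = 0.980399.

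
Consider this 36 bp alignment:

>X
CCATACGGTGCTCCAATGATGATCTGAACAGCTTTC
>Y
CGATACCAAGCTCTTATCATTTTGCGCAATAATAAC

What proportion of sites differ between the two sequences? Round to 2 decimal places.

0.50

The sequences differ at 18 of 36 positions.
p = 18/36 = 0.50.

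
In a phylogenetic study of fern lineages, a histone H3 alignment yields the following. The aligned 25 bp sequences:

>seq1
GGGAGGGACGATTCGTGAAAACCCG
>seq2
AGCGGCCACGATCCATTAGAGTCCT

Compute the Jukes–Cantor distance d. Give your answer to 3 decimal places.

0.766

The sequences differ at 12 of 25 sites, so p = 12/25 = 0.48.
d = −(3/4) ln(1 − 4p/3) = −0.75 ln(1 − 0.64) = −0.75 ln(0.36)
  = −0.75 × (-1.021651) = 0.766238 substitutions/site.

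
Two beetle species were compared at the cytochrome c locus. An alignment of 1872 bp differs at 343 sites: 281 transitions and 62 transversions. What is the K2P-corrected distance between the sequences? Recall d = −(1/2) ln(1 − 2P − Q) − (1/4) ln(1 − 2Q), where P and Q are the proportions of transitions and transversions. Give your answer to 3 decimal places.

P = 281/1872 ≈ 0.150107 and Q = 62/1872 ≈ 0.03312.
Under the Kimura two-parameter model, d = −½ ln(1 − 2P − Q) − ¼ ln(1 − 2Q).
1 − 2P − Q = 0.666666, giving −½ ln(0.666666) = 0.202733.
1 − 2Q = 0.93376, giving −¼ ln(0.93376) = 0.017134.
d = 0.202733 + 0.017134 = 0.219867.

0.220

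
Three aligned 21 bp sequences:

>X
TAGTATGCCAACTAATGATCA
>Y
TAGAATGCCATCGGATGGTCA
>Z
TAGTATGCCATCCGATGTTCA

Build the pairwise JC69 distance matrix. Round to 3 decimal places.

d(X,Y) = 0.286, d(X,Z) = 0.220, d(Y,Z) = 0.158

X–Y: 5/21 sites differ → p ≈ 0.238095, d = −0.75 ln(1 − 0.31746) = 0.286451 ≈ 0.286.
X–Z: 4/21 sites differ → p ≈ 0.190476, d = −0.75 ln(1 − 0.253968) = 0.219740 ≈ 0.220.
Y–Z: 3/21 sites differ → p ≈ 0.142857, d = −0.75 ln(1 − 0.190476) = 0.158482 ≈ 0.158.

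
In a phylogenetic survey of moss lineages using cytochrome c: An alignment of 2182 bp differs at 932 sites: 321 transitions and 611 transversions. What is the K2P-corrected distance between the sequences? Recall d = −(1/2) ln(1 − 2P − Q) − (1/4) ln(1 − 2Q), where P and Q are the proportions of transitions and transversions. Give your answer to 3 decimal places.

0.632

P = 321/2182 ≈ 0.147113 and Q = 611/2182 ≈ 0.280018.
Under the Kimura two-parameter model, d = −½ ln(1 − 2P − Q) − ¼ ln(1 − 2Q).
1 − 2P − Q = 0.425756, giving −½ ln(0.425756) = 0.426944.
1 − 2Q = 0.439964, giving −¼ ln(0.439964) = 0.205266.
d = 0.426944 + 0.205266 = 0.632210.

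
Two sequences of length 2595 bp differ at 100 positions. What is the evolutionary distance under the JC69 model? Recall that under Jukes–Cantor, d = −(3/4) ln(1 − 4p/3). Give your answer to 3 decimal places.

p = 100/2595 ≈ 0.038536.
d = −(3/4) ln(1 − 4p/3) = −0.75 ln(1 − 0.051381) = −0.75 ln(0.948619)
  = −0.75 × (-0.052748) = 0.039561 substitutions/site.

0.040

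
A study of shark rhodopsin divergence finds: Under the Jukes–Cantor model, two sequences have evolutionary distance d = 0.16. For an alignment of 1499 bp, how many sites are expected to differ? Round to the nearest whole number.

216

Invert JC69: p = (3/4)(1 − e^(−4d/3)) = 0.75 × (1 − e^(-0.213333)) = 0.75 × (1 − 0.807887) = 0.144085.
Expected differing sites = pL ≈ 0.144085 × 1499 = 215.983415 ≈ 216.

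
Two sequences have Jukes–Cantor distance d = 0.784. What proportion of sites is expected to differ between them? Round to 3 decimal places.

p = (3/4)(1 − e^(−4d/3)) = 0.75 × (1 − e^(-1.045333)) = 0.75 × (1 − 0.351575) = 0.486319.

0.486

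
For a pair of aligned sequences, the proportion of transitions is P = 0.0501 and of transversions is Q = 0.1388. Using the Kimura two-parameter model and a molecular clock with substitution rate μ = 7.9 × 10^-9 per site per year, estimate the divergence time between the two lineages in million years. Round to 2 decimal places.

13.79

Under the Kimura two-parameter model, d = −½ ln(1 − 2P − Q) − ¼ ln(1 − 2Q).
1 − 2P − Q = 0.761, giving −½ ln(0.761) = 0.136561.
1 − 2Q = 0.7224, giving −¼ ln(0.7224) = 0.081294.
d = 0.136561 + 0.081294 = 0.217855.
Under a molecular clock d = 2μt, so t = d/(2μ) = 0.217855 / (2 × 7.9 × 10^-9) = 13.79 million years.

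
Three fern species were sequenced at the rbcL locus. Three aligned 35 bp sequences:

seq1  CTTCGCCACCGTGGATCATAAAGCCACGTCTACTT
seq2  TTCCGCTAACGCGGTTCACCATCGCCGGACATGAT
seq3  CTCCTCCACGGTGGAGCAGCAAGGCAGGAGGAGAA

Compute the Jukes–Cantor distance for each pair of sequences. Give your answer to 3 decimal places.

seq1–seq2: 18/35 sites differ → p ≈ 0.514286, d = −0.75 ln(1 − 0.685715) = 0.868091 ≈ 0.868.
seq1–seq3: 14/35 sites differ → p = 0.4, d = −0.75 ln(1 − 0.533333) = 0.571605 ≈ 0.572.
seq2–seq3: 16/35 sites differ → p ≈ 0.457143, d = −0.75 ln(1 − 0.609524) = 0.705292 ≈ 0.705.

d(seq1,seq2) = 0.868, d(seq1,seq3) = 0.572, d(seq2,seq3) = 0.705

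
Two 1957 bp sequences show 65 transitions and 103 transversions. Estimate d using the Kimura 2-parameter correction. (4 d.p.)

P = 65/1957 ≈ 0.033214 and Q = 103/1957 ≈ 0.052632.
Under the Kimura two-parameter model, d = −½ ln(1 − 2P − Q) − ¼ ln(1 − 2Q).
1 − 2P − Q = 0.88094, giving −½ ln(0.88094) = 0.063383.
1 − 2Q = 0.894736, giving −¼ ln(0.894736) = 0.027807.
d = 0.063383 + 0.027807 = 0.091190.

0.0912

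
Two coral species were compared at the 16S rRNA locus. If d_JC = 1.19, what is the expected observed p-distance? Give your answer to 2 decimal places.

0.60

p = (3/4)(1 − e^(−4d/3)) = 0.75 × (1 − e^(-1.586667)) = 0.75 × (1 − 0.204606) = 0.596546.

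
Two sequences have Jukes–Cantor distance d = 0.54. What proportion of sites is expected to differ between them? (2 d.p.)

p = (3/4)(1 − e^(−4d/3)) = 0.75 × (1 − e^(-0.72)) = 0.75 × (1 − 0.486752) = 0.384936.

0.38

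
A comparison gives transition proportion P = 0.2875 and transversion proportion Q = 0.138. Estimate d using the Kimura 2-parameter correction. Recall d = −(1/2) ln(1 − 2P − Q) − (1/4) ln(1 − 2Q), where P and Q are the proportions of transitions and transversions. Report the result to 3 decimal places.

0.705

Under the Kimura two-parameter model, d = −½ ln(1 − 2P − Q) − ¼ ln(1 − 2Q).
1 − 2P − Q = 0.287, giving −½ ln(0.287) = 0.624137.
1 − 2Q = 0.724, giving −¼ ln(0.724) = 0.080741.
d = 0.624137 + 0.080741 = 0.704878.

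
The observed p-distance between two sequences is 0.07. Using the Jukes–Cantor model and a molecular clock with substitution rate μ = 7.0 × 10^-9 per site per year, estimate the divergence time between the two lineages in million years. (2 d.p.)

5.25

d = −(3/4) ln(1 − 4p/3) = −0.75 ln(1 − 0.093333) = −0.75 ln(0.906667)
  = −0.75 × (-0.097980) = 0.073485 substitutions/site.
Under a molecular clock d = 2μt, so t = d/(2μ) = 0.073485 / (2 × 7.0 × 10^-9) = 5.25 million years.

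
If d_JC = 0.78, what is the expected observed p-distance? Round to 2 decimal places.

p = (3/4)(1 − e^(−4d/3)) = 0.75 × (1 − e^(-1.04)) = 0.75 × (1 − 0.353455) = 0.484909.

0.48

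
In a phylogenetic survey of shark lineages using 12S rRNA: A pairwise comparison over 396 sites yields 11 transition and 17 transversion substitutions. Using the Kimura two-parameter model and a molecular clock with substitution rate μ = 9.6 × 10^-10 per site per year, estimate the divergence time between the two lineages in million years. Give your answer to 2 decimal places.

P = 11/396 ≈ 0.027778 and Q = 17/396 ≈ 0.042929.
Under the Kimura two-parameter model, d = −½ ln(1 − 2P − Q) − ¼ ln(1 − 2Q).
1 − 2P − Q = 0.901515, giving −½ ln(0.901515) = 0.051839.
1 − 2Q = 0.914142, giving −¼ ln(0.914142) = 0.022442.
d = 0.051839 + 0.022442 = 0.074281.
Under a molecular clock d = 2μt, so t = d/(2μ) = 0.074281 / (2 × 9.6 × 10^-10) = 38.69 million years.

38.69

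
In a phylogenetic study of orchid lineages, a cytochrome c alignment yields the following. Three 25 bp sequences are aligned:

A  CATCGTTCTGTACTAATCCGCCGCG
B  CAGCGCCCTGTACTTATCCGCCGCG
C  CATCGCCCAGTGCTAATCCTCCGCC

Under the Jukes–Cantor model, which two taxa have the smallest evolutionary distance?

A–B: 4/25 differ, p = 0.160, d = 0.180.
A–C: 6/25 differ, p = 0.240, d = 0.289.
B–C: 6/25 differ, p = 0.240, d = 0.289.
The smallest distance is between A and B.

A and B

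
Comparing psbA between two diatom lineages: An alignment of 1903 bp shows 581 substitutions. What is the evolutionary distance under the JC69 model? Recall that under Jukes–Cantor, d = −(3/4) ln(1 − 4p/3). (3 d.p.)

p = 581/1903 ≈ 0.305307.
d = −(3/4) ln(1 − 4p/3) = −0.75 ln(1 − 0.407076) = −0.75 ln(0.592924)
  = −0.75 × (-0.522689) = 0.392017 substitutions/site.

0.392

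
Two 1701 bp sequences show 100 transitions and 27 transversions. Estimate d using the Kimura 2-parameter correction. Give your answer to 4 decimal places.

P = 100/1701 ≈ 0.058789 and Q = 27/1701 ≈ 0.015873.
Under the Kimura two-parameter model, d = −½ ln(1 − 2P − Q) − ¼ ln(1 − 2Q).
1 − 2P − Q = 0.866549, giving −½ ln(0.866549) = 0.071618.
1 − 2Q = 0.968254, giving −¼ ln(0.968254) = 0.008065.
d = 0.071618 + 0.008065 = 0.079683.

0.0797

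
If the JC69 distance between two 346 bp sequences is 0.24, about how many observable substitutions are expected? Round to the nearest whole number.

71

Invert JC69: p = (3/4)(1 − e^(−4d/3)) = 0.75 × (1 − e^(-0.32)) = 0.75 × (1 − 0.726149) = 0.205388.
Expected differing sites = pL ≈ 0.205388 × 346 = 71.064248 ≈ 71.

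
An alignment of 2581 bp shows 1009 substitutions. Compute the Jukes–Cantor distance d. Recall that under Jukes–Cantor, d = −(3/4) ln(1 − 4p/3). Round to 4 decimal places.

p = 1009/2581 ≈ 0.390934.
d = −(3/4) ln(1 − 4p/3) = −0.75 ln(1 − 0.521245) = −0.75 ln(0.478755)
  = −0.75 × (-0.736566) = 0.552425 substitutions/site.

0.5524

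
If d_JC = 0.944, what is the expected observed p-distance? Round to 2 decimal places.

0.54

p = (3/4)(1 − e^(−4d/3)) = 0.75 × (1 − e^(-1.258667)) = 0.75 × (1 − 0.284032) = 0.536976.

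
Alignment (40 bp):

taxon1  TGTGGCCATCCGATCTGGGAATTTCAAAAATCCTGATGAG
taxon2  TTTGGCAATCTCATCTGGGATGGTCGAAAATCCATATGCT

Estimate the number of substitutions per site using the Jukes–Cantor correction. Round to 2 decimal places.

0.38

The sequences differ at 12 of 40 sites, so p = 12/40 = 0.3.
d = −(3/4) ln(1 − 4p/3) = −0.75 ln(1 − 0.4) = −0.75 ln(0.6)
  = −0.75 × (-0.510826) = 0.383120 substitutions/site.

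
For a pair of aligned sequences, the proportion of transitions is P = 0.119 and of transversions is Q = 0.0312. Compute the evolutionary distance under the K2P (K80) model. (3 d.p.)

0.173

Under the Kimura two-parameter model, d = −½ ln(1 − 2P − Q) − ¼ ln(1 − 2Q).
1 − 2P − Q = 0.7308, giving −½ ln(0.7308) = 0.156808.
1 − 2Q = 0.9376, giving −¼ ln(0.9376) = 0.016108.
d = 0.156808 + 0.016108 = 0.172916.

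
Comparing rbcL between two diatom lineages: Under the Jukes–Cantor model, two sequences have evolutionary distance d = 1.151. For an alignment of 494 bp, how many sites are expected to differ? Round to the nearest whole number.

291

Invert JC69: p = (3/4)(1 − e^(−4d/3)) = 0.75 × (1 − e^(-1.534667)) = 0.75 × (1 − 0.215527) = 0.588355.
Expected differing sites = pL ≈ 0.588355 × 494 = 290.64737 ≈ 291.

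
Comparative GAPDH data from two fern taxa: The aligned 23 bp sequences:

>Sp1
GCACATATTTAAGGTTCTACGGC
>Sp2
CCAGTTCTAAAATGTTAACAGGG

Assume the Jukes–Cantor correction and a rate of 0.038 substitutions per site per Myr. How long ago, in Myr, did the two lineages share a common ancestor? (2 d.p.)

The sequences differ at 12 of 23 sites, so p = 12/23 ≈ 0.521739.
d = −(3/4) ln(1 − 4p/3) = −0.75 ln(1 − 0.695652) = −0.75 ln(0.304348)
  = −0.75 × (-1.189583) = 0.892187 substitutions/site.
Under a molecular clock d = 2μt, so t = d/(2μ) = 0.892187 / (2 × 0.038) = 11.74 Myr.

11.74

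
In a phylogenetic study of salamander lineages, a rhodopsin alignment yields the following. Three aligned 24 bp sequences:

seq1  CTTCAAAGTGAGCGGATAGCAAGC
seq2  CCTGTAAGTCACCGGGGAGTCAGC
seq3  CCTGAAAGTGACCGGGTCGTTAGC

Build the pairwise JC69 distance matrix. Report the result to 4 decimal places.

d(seq1,seq2) = 0.5199, d(seq1,seq3) = 0.3694, d(seq2,seq3) = 0.2441

seq1–seq2: 9/24 sites differ → p = 0.375, d = −0.75 ln(1 − 0.5) = 0.519860 ≈ 0.5199.
seq1–seq3: 7/24 sites differ → p ≈ 0.291667, d = −0.75 ln(1 − 0.388889) = 0.369358 ≈ 0.3694.
seq2–seq3: 5/24 sites differ → p ≈ 0.208333, d = −0.75 ln(1 − 0.277777) = 0.244066 ≈ 0.2441.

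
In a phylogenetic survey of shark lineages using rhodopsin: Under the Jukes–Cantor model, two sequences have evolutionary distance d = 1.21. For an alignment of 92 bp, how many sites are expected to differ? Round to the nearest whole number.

55

Invert JC69: p = (3/4)(1 − e^(−4d/3)) = 0.75 × (1 − e^(-1.613333)) = 0.75 × (1 − 0.199222) = 0.600584.
Expected differing sites = pL ≈ 0.600584 × 92 = 55.253728 ≈ 55.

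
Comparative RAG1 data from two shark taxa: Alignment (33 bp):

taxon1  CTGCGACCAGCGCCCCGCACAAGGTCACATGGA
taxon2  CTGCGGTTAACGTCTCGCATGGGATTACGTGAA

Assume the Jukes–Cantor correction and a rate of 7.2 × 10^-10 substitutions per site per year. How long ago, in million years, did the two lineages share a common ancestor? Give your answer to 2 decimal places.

388.01

The sequences differ at 13 of 33 sites, so p = 13/33 ≈ 0.393939.
d = −(3/4) ln(1 − 4p/3) = −0.75 ln(1 − 0.525252) = −0.75 ln(0.474748)
  = −0.75 × (-0.744971) = 0.558728 substitutions/site.
Under a molecular clock d = 2μt, so t = d/(2μ) = 0.558728 / (2 × 7.2 × 10^-10) = 388.01 million years.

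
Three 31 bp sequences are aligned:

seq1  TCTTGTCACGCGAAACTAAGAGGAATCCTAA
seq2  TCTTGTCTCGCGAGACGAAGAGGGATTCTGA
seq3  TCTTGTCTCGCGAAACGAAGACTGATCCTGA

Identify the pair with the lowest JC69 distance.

seq2 and seq3

seq1–seq2: 6/31 differ, p = 0.194, d = 0.224.
seq1–seq3: 6/31 differ, p = 0.194, d = 0.224.
seq2–seq3: 4/31 differ, p = 0.129, d = 0.142.
The smallest distance is between seq2 and seq3.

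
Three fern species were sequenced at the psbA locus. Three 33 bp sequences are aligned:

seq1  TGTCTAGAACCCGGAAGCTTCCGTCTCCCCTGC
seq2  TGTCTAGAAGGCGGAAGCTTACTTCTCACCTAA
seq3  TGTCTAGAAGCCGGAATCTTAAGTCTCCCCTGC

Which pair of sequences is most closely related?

seq1–seq2: 7/33 differ, p = 0.212, d = 0.249.
seq1–seq3: 4/33 differ, p = 0.121, d = 0.132.
seq2–seq3: 7/33 differ, p = 0.212, d = 0.249.
The smallest distance is between seq1 and seq3.

seq1 and seq3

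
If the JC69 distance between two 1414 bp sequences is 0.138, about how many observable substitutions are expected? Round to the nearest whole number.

178

Invert JC69: p = (3/4)(1 − e^(−4d/3)) = 0.75 × (1 − e^(-0.184)) = 0.75 × (1 − 0.831936) = 0.126048.
Expected differing sites = pL ≈ 0.126048 × 1414 = 178.231872 ≈ 178.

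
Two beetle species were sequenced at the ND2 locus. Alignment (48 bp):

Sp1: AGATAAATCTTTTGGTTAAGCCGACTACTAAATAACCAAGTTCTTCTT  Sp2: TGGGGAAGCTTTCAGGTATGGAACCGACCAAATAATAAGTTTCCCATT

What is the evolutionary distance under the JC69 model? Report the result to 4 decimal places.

0.7083

The sequences differ at 22 of 48 sites, so p = 22/48 ≈ 0.458333.
d = −(3/4) ln(1 − 4p/3) = −0.75 ln(1 − 0.611111) = −0.75 ln(0.388889)
  = −0.75 × (-0.944461) = 0.708346 substitutions/site.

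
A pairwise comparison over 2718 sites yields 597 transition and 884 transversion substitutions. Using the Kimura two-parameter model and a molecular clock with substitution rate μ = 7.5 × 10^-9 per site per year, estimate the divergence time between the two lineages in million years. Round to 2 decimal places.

65.73

P = 597/2718 ≈ 0.219647 and Q = 884/2718 ≈ 0.325239.
Under the Kimura two-parameter model, d = −½ ln(1 − 2P − Q) − ¼ ln(1 − 2Q).
1 − 2P − Q = 0.235467, giving −½ ln(0.235467) = 0.723092.
1 − 2Q = 0.349522, giving −¼ ln(0.349522) = 0.262797.
d = 0.723092 + 0.262797 = 0.985889.
Under a molecular clock d = 2μt, so t = d/(2μ) = 0.985889 / (2 × 7.5 × 10^-9) = 65.73 million years.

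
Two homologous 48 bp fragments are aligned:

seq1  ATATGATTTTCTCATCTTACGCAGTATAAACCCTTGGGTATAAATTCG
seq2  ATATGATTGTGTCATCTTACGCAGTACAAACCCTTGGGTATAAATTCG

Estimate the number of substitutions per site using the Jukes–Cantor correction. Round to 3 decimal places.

0.065

The sequences differ at 3 of 48 sites (9, 11, 27), so p = 3/48 = 0.0625.
d = −(3/4) ln(1 − 4p/3) = −0.75 ln(1 − 0.083333) = −0.75 ln(0.916667)
  = −0.75 × (-0.087011) = 0.065258 substitutions/site.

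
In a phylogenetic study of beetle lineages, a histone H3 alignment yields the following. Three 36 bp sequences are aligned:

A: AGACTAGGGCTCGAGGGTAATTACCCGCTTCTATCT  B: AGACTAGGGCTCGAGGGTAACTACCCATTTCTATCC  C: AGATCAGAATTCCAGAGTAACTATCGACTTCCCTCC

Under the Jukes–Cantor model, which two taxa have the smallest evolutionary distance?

A–B: 4/36 differ, p = 0.111, d = 0.120.
A–C: 14/36 differ, p = 0.389, d = 0.548.
B–C: 12/36 differ, p = 0.333, d = 0.441.
The smallest distance is between A and B.

A and B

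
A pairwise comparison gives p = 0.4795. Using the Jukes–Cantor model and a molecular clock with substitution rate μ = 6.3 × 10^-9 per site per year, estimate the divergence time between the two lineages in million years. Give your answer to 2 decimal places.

60.70

d = −(3/4) ln(1 − 4p/3) = −0.75 ln(1 − 0.639333) = −0.75 ln(0.360667)
  = −0.75 × (-1.019800) = 0.764850 substitutions/site.
Under a molecular clock d = 2μt, so t = d/(2μ) = 0.764850 / (2 × 6.3 × 10^-9) = 60.70 million years.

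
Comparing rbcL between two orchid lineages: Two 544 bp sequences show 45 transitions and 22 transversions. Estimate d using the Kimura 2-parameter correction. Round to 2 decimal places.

P = 45/544 ≈ 0.082721 and Q = 22/544 ≈ 0.040441.
Under the Kimura two-parameter model, d = −½ ln(1 − 2P − Q) − ¼ ln(1 − 2Q).
1 − 2P − Q = 0.794117, giving −½ ln(0.794117) = 0.115262.
1 − 2Q = 0.919118, giving −¼ ln(0.919118) = 0.021085.
d = 0.115262 + 0.021085 = 0.136347.

0.14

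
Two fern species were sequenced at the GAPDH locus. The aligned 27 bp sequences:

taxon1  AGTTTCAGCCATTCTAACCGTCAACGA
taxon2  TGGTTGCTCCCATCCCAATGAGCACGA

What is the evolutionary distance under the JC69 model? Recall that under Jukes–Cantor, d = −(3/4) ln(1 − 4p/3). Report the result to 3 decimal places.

The sequences differ at 14 of 27 sites, so p = 14/27 ≈ 0.518519.
d = −(3/4) ln(1 − 4p/3) = −0.75 ln(1 − 0.691359) = −0.75 ln(0.308641)
  = −0.75 × (-1.175576) = 0.881682 substitutions/site.

0.882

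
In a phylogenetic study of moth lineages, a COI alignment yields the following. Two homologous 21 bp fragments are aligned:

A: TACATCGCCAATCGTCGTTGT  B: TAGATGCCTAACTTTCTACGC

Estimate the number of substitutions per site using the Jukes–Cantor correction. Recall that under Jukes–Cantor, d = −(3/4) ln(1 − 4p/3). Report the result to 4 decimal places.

0.8990

The sequences differ at 11 of 21 sites, so p = 11/21 ≈ 0.52381.
d = −(3/4) ln(1 − 4p/3) = −0.75 ln(1 − 0.698413) = −0.75 ln(0.301587)
  = −0.75 × (-1.198697) = 0.899023 substitutions/site.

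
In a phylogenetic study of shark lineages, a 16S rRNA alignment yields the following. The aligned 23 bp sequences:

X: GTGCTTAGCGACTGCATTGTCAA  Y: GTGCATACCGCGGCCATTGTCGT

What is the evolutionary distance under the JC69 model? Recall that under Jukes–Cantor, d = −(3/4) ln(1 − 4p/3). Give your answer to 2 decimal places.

The sequences differ at 8 of 23 sites (5, 8, 11, 12, 13, 14, 22, 23), so p = 8/23 ≈ 0.347826.
d = −(3/4) ln(1 − 4p/3) = −0.75 ln(1 − 0.463768) = −0.75 ln(0.536232)
  = −0.75 × (-0.623188) = 0.467391 substitutions/site.

0.47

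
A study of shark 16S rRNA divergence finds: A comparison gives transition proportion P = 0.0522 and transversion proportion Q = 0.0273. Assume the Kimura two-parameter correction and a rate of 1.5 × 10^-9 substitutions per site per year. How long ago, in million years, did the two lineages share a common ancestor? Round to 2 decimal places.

Under the Kimura two-parameter model, d = −½ ln(1 − 2P − Q) − ¼ ln(1 − 2Q).
1 − 2P − Q = 0.8683, giving −½ ln(0.8683) = 0.070609.
1 − 2Q = 0.9454, giving −¼ ln(0.9454) = 0.014037.
d = 0.070609 + 0.014037 = 0.084646.
Under a molecular clock d = 2μt, so t = d/(2μ) = 0.084646 / (2 × 1.5 × 10^-9) = 28.22 million years.

28.22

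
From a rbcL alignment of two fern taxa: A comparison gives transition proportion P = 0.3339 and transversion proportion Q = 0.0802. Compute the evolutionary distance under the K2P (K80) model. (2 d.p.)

Under the Kimura two-parameter model, d = −½ ln(1 − 2P − Q) − ¼ ln(1 − 2Q).
1 − 2P − Q = 0.252, giving −½ ln(0.252) = 0.689163.
1 − 2Q = 0.8396, giving −¼ ln(0.8396) = 0.043707.
d = 0.689163 + 0.043707 = 0.732870.

0.73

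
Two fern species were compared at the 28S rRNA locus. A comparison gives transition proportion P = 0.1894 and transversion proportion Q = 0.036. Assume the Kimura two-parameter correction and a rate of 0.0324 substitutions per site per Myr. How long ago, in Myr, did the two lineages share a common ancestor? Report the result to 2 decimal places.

Under the Kimura two-parameter model, d = −½ ln(1 − 2P − Q) − ¼ ln(1 − 2Q).
1 − 2P − Q = 0.5852, giving −½ ln(0.5852) = 0.267901.
1 − 2Q = 0.928, giving −¼ ln(0.928) = 0.018681.
d = 0.267901 + 0.018681 = 0.286582.
Under a molecular clock d = 2μt, so t = d/(2μ) = 0.286582 / (2 × 0.0324) = 4.42 Myr.

4.42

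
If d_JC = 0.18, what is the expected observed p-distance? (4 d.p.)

p = (3/4)(1 − e^(−4d/3)) = 0.75 × (1 − e^(-0.24)) = 0.75 × (1 − 0.786628) = 0.160029.

0.1600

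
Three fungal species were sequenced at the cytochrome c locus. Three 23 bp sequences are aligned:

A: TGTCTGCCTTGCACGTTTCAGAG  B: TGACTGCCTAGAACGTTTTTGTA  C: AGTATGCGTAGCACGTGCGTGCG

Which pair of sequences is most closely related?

A and B

A–B: 7/23 differ, p = 0.304, d = 0.390.
A–C: 9/23 differ, p = 0.391, d = 0.553.
B–C: 10/23 differ, p = 0.435, d = 0.650.
The smallest distance is between A and B.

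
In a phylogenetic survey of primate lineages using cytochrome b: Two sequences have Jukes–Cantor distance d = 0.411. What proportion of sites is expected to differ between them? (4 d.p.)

p = (3/4)(1 − e^(−4d/3)) = 0.75 × (1 − e^(-0.548)) = 0.75 × (1 − 0.578105) = 0.316421.

0.3164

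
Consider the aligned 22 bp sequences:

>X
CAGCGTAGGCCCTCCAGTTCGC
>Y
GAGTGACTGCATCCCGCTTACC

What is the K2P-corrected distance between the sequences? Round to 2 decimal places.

Of 22 sites, 4 differences are transitions and 8 are transversions, so P = 4/22 ≈ 0.181818 and Q = 8/22 ≈ 0.363636.
Under the Kimura two-parameter model, d = −½ ln(1 − 2P − Q) − ¼ ln(1 − 2Q).
1 − 2P − Q = 0.272728, giving −½ ln(0.272728) = 0.649640.
1 − 2Q = 0.272728, giving −¼ ln(0.272728) = 0.324820.
d = 0.649640 + 0.324820 = 0.974460.

0.97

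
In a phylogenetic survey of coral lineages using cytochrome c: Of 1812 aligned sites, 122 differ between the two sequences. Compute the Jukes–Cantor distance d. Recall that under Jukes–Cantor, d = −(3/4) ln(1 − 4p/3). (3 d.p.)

p = 122/1812 ≈ 0.067329.
d = −(3/4) ln(1 − 4p/3) = −0.75 ln(1 − 0.089772) = −0.75 ln(0.910228)
  = −0.75 × (-0.094060) = 0.070545 substitutions/site.

0.071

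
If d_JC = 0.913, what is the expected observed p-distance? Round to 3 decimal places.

0.528

p = (3/4)(1 − e^(−4d/3)) = 0.75 × (1 − e^(-1.217333)) = 0.75 × (1 − 0.296019) = 0.527986.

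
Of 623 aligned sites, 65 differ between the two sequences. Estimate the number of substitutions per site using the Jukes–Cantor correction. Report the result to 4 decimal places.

p = 65/623 ≈ 0.104334.
d = −(3/4) ln(1 − 4p/3) = −0.75 ln(1 − 0.139112) = −0.75 ln(0.860888)
  = −0.75 × (-0.149791) = 0.112343 substitutions/site.

0.1123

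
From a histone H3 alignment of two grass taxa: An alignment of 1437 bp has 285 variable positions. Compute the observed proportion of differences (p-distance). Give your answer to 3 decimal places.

0.198

p = 285/1437 = 0.198329… ≈ 0.198 (to 3 d.p.).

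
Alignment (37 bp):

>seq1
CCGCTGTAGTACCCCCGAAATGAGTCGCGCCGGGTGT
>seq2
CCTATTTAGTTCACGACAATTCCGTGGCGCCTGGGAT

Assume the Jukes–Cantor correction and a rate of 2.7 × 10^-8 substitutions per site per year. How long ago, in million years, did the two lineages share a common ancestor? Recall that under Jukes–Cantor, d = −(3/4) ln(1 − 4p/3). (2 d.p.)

The sequences differ at 15 of 37 sites, so p = 15/37 ≈ 0.405405.
d = −(3/4) ln(1 − 4p/3) = −0.75 ln(1 − 0.54054) = −0.75 ln(0.45946)
  = −0.75 × (-0.777703) = 0.583277 substitutions/site.
Under a molecular clock d = 2μt, so t = d/(2μ) = 0.583277 / (2 × 2.7 × 10^-8) = 10.80 million years.

10.80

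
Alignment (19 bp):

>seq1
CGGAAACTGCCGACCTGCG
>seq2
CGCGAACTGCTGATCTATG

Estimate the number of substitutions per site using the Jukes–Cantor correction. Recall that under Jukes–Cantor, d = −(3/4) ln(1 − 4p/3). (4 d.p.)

The sequences differ at 6 of 19 sites (3, 4, 11, 14, 17, 18), so p = 6/19 ≈ 0.315789.
d = −(3/4) ln(1 − 4p/3) = −0.75 ln(1 − 0.421052) = −0.75 ln(0.578948)
  = −0.75 × (-0.546543) = 0.409907 substitutions/site.

0.4099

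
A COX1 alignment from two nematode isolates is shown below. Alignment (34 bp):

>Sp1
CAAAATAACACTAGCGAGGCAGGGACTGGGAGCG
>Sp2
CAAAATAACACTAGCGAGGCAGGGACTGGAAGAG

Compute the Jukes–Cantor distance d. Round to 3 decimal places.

0.061

The sequences differ at 2 of 34 sites (30, 33), so p = 2/34 ≈ 0.058824.
d = −(3/4) ln(1 − 4p/3) = −0.75 ln(1 − 0.078432) = −0.75 ln(0.921568)
  = −0.75 × (-0.081679) = 0.061259 substitutions/site.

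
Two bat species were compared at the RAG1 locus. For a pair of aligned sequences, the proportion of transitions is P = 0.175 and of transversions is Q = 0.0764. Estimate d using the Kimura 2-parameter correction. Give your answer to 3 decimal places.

Under the Kimura two-parameter model, d = −½ ln(1 − 2P − Q) − ¼ ln(1 − 2Q).
1 − 2P − Q = 0.5736, giving −½ ln(0.5736) = 0.277911.
1 − 2Q = 0.8472, giving −¼ ln(0.8472) = 0.041455.
d = 0.277911 + 0.041455 = 0.319366.

0.319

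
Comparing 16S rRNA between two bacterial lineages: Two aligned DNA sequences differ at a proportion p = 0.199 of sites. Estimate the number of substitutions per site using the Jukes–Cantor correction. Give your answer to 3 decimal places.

d = −(3/4) ln(1 − 4p/3) = −0.75 ln(1 − 0.265333) = −0.75 ln(0.734667)
  = −0.75 × (-0.308338) = 0.231254 substitutions/site.

0.231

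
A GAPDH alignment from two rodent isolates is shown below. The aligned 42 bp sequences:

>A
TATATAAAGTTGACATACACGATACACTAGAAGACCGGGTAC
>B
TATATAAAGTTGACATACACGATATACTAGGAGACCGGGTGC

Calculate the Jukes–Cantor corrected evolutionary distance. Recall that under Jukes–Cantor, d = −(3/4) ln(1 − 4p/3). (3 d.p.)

0.075

The sequences differ at 3 of 42 sites (25, 31, 41), so p = 3/42 ≈ 0.071429.
d = −(3/4) ln(1 − 4p/3) = −0.75 ln(1 − 0.095239) = −0.75 ln(0.904761)
  = −0.75 × (-0.100084) = 0.075063 substitutions/site.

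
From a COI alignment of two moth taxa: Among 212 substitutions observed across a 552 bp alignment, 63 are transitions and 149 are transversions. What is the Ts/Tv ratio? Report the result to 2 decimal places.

R = 63/149 = 0.422818… ≈ 0.42 (to 2 d.p.).

0.42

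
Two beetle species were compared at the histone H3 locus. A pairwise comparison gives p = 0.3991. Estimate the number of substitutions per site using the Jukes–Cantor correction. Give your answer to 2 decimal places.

d = −(3/4) ln(1 − 4p/3) = −0.75 ln(1 − 0.532133) = −0.75 ln(0.467867)
  = −0.75 × (-0.759571) = 0.569678 substitutions/site.

0.57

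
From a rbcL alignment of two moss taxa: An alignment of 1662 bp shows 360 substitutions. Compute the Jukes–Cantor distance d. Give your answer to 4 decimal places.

0.2556

p = 360/1662 ≈ 0.216606.
d = −(3/4) ln(1 − 4p/3) = −0.75 ln(1 − 0.288808) = −0.75 ln(0.711192)
  = −0.75 × (-0.340813) = 0.255610 substitutions/site.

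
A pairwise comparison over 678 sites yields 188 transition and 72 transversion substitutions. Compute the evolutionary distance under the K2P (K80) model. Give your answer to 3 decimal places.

0.600

P = 188/678 ≈ 0.277286 and Q = 72/678 ≈ 0.106195.
Under the Kimura two-parameter model, d = −½ ln(1 − 2P − Q) − ¼ ln(1 − 2Q).
1 − 2P − Q = 0.339233, giving −½ ln(0.339233) = 0.540534.
1 − 2Q = 0.78761, giving −¼ ln(0.78761) = 0.059688.
d = 0.540534 + 0.059688 = 0.600222.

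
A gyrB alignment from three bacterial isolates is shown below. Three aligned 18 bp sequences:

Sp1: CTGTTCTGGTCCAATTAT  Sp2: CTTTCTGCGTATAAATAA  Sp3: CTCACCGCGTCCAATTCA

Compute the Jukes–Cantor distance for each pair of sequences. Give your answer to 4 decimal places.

Sp1–Sp2: 9/18 sites differ → p = 0.5, d = −0.75 ln(1 − 0.666667) = 0.823960 ≈ 0.8240.
Sp1–Sp3: 7/18 sites differ → p ≈ 0.388889, d = −0.75 ln(1 − 0.518519) = 0.548166 ≈ 0.5482.
Sp2–Sp3: 7/18 sites differ → p ≈ 0.388889, d = −0.75 ln(1 − 0.518519) = 0.548166 ≈ 0.5482.

d(Sp1,Sp2) = 0.8240, d(Sp1,Sp3) = 0.5482, d(Sp2,Sp3) = 0.5482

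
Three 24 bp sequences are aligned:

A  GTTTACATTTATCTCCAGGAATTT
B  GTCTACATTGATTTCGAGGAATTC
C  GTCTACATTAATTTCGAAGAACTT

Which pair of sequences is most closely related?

A–B: 5/24 differ, p = 0.208, d = 0.244.
A–C: 6/24 differ, p = 0.250, d = 0.304.
B–C: 4/24 differ, p = 0.167, d = 0.188.
The smallest distance is between B and C.

B and C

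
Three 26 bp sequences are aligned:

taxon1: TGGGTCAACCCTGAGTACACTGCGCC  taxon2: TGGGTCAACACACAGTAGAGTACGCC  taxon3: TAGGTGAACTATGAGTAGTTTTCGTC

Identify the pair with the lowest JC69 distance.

taxon1 and taxon2

taxon1–taxon2: 6/26 differ, p = 0.231, d = 0.276.
taxon1–taxon3: 9/26 differ, p = 0.346, d = 0.464.
taxon2–taxon3: 10/26 differ, p = 0.385, d = 0.539.
The smallest distance is between taxon1 and taxon2.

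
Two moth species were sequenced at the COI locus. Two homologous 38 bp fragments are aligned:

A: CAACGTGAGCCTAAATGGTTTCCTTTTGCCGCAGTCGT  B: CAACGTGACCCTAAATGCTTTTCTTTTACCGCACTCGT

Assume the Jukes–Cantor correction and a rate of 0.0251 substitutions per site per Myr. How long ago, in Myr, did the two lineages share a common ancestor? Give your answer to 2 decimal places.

The sequences differ at 5 of 38 sites (9, 18, 22, 28, 34), so p = 5/38 ≈ 0.131579.
d = −(3/4) ln(1 − 4p/3) = −0.75 ln(1 − 0.175439) = −0.75 ln(0.824561)
  = −0.75 × (-0.192904) = 0.144678 substitutions/site.
Under a molecular clock d = 2μt, so t = d/(2μ) = 0.144678 / (2 × 0.0251) = 2.88 Myr.

2.88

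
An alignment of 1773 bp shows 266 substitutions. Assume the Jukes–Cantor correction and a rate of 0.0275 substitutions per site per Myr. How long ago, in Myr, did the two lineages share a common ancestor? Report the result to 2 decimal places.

p = 266/1773 ≈ 0.150028.
d = −(3/4) ln(1 − 4p/3) = −0.75 ln(1 − 0.200037) = −0.75 ln(0.799963)
  = −0.75 × (-0.223190) = 0.167393 substitutions/site.
Under a molecular clock d = 2μt, so t = d/(2μ) = 0.167393 / (2 × 0.0275) = 3.04 Myr.

3.04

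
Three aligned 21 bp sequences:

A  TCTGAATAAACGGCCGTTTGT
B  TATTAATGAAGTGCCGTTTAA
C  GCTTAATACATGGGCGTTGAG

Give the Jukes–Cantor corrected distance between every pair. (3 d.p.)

A–B: 7/21 sites differ → p ≈ 0.333333, d = −0.75 ln(1 − 0.444444) = 0.440839 ≈ 0.441.
A–C: 8/21 sites differ → p ≈ 0.380952, d = −0.75 ln(1 − 0.507936) = 0.531860 ≈ 0.532.
B–C: 9/21 sites differ → p ≈ 0.428571, d = −0.75 ln(1 − 0.571428) = 0.635472 ≈ 0.635.

d(A,B) = 0.441, d(A,C) = 0.532, d(B,C) = 0.635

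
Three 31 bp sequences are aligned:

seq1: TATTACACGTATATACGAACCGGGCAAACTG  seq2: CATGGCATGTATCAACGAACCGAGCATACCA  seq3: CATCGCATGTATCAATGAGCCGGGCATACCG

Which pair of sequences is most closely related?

seq1–seq2: 10/31 differ, p = 0.323, d = 0.422.
seq1–seq3: 10/31 differ, p = 0.323, d = 0.422.
seq2–seq3: 5/31 differ, p = 0.161, d = 0.182.
The smallest distance is between seq2 and seq3.

seq2 and seq3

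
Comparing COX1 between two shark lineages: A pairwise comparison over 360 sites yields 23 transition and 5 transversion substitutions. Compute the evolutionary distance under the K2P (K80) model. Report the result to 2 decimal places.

0.08

P = 23/360 ≈ 0.063889 and Q = 5/360 ≈ 0.013889.
Under the Kimura two-parameter model, d = −½ ln(1 − 2P − Q) − ¼ ln(1 − 2Q).
1 − 2P − Q = 0.858333, giving −½ ln(0.858333) = 0.076382.
1 − 2Q = 0.972222, giving −¼ ln(0.972222) = 0.007043.
d = 0.076382 + 0.007043 = 0.083425.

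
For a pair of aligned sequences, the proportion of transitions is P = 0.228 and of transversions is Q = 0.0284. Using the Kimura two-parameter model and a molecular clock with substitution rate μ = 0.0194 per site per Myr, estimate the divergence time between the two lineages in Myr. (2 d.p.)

8.91

Under the Kimura two-parameter model, d = −½ ln(1 − 2P − Q) − ¼ ln(1 − 2Q).
1 − 2P − Q = 0.5156, giving −½ ln(0.5156) = 0.331212.
1 − 2Q = 0.9432, giving −¼ ln(0.9432) = 0.014619.
d = 0.331212 + 0.014619 = 0.345831.
Under a molecular clock d = 2μt, so t = d/(2μ) = 0.345831 / (2 × 0.0194) = 8.91 Myr.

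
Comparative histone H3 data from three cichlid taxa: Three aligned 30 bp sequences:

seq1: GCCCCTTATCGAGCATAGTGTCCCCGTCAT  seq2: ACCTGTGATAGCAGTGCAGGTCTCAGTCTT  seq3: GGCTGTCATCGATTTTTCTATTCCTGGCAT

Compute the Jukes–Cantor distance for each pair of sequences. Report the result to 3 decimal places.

seq1–seq2: 16/30 sites differ → p ≈ 0.533333, d = −0.75 ln(1 − 0.711111) = 0.931285 ≈ 0.931.
seq1–seq3: 13/30 sites differ → p ≈ 0.433333, d = −0.75 ln(1 − 0.577777) = 0.646666 ≈ 0.647.
seq2–seq3: 17/30 sites differ → p ≈ 0.566667, d = −0.75 ln(1 − 0.755556) = 1.056577 ≈ 1.057.

d(seq1,seq2) = 0.931, d(seq1,seq3) = 0.647, d(seq2,seq3) = 1.057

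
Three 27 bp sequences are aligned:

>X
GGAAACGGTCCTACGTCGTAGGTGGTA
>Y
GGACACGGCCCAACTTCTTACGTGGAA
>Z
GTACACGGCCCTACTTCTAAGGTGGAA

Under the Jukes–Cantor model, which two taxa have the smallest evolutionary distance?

X–Y: 7/27 differ, p = 0.259, d = 0.318.
X–Z: 7/27 differ, p = 0.259, d = 0.318.
Y–Z: 4/27 differ, p = 0.148, d = 0.165.
The smallest distance is between Y and Z.

Y and Z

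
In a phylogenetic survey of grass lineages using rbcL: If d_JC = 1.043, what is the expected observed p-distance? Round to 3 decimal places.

0.563

p = (3/4)(1 − e^(−4d/3)) = 0.75 × (1 − e^(-1.390667)) = 0.75 × (1 − 0.248909) = 0.563318.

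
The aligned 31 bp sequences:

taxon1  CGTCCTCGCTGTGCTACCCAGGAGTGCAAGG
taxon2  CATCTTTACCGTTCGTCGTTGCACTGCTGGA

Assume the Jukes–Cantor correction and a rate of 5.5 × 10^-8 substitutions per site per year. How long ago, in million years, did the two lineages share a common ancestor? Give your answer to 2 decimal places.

The sequences differ at 16 of 31 sites, so p = 16/31 ≈ 0.516129.
d = −(3/4) ln(1 − 4p/3) = −0.75 ln(1 − 0.688172) = −0.75 ln(0.311828)
  = −0.75 × (-1.165304) = 0.873978 substitutions/site.
Under a molecular clock d = 2μt, so t = d/(2μ) = 0.873978 / (2 × 5.5 × 10^-8) = 7.95 million years.

7.95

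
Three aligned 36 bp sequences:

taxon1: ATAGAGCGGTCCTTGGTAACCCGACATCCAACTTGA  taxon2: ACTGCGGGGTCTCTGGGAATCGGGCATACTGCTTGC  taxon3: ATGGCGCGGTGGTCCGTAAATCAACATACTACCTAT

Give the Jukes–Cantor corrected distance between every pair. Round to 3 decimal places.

d(taxon1,taxon2) = 0.548, d(taxon1,taxon3) = 0.548, d(taxon2,taxon3) = 0.824

taxon1–taxon2: 14/36 sites differ → p ≈ 0.388889, d = −0.75 ln(1 − 0.518519) = 0.548166 ≈ 0.548.
taxon1–taxon3: 14/36 sites differ → p ≈ 0.388889, d = −0.75 ln(1 − 0.518519) = 0.548166 ≈ 0.548.
taxon2–taxon3: 18/36 sites differ → p = 0.5, d = −0.75 ln(1 − 0.666667) = 0.823960 ≈ 0.824.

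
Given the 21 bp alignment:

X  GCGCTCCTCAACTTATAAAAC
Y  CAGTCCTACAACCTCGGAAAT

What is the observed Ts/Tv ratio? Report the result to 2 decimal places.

1.20

Transitions are A↔G and C↔T; transversions are all other mismatches.
Transitions: 6. Transversions: 5.
R = 6/5 = 1.20.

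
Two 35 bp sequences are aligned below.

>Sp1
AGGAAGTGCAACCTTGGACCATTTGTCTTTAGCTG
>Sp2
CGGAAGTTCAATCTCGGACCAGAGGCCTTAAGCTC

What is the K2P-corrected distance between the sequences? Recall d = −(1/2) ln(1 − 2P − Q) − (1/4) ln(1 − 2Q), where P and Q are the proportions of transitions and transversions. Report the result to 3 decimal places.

Of 35 sites, 3 differences are transitions and 7 are transversions, so P = 3/35 ≈ 0.085714 and Q = 7/35 = 0.2.
Under the Kimura two-parameter model, d = −½ ln(1 − 2P − Q) − ¼ ln(1 − 2Q).
1 − 2P − Q = 0.628572, giving −½ ln(0.628572) = 0.232152.
1 − 2Q = 0.6, giving −¼ ln(0.6) = 0.127706.
d = 0.232152 + 0.127706 = 0.359858.

0.360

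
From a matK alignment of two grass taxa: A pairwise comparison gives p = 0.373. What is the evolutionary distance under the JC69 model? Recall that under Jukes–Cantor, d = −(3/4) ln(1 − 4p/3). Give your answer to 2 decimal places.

0.52

d = −(3/4) ln(1 − 4p/3) = −0.75 ln(1 − 0.497333) = −0.75 ln(0.502667)
  = −0.75 × (-0.687827) = 0.515870 substitutions/site.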